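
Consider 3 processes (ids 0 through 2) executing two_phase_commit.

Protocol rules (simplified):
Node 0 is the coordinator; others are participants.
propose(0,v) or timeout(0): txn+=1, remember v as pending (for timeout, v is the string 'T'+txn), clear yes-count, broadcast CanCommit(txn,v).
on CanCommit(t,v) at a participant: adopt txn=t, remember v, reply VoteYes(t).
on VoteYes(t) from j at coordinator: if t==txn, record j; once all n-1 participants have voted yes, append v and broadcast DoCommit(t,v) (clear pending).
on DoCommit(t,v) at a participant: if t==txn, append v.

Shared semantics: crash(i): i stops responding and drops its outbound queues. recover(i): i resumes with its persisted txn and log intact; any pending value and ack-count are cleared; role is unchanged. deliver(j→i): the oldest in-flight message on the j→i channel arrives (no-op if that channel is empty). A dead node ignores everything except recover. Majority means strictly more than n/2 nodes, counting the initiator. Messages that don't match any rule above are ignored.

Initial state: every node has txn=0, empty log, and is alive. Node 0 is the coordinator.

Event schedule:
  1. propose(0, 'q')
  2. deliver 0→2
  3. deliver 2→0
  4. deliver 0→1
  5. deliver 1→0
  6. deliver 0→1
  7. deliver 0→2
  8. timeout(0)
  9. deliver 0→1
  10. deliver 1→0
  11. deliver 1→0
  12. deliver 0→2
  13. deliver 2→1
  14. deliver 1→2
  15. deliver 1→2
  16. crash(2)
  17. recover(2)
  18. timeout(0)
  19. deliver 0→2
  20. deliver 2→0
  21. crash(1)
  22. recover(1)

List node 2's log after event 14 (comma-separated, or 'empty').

q

1. propose(0,'q'):  <0:coor t1 ->
2. deliver 0→2:  <2:part t1 ->
3. deliver 2→0:  nop
4. deliver 0→1:  <1:part t1 ->
5. deliver 1→0:  <0:coor t1 q>
6. deliver 0→1:  <1:part t1 q>
7. deliver 0→2:  <2:part t1 q>
8. timeout(0):  <0:coor t2 q>
9. deliver 0→1:  <1:part t2 q>
10. deliver 1→0:  nop
11. deliver 1→0:  nop
12. deliver 0→2:  <2:part t2 q>
13. deliver 2→1:  nop
14. deliver 1→2:  nop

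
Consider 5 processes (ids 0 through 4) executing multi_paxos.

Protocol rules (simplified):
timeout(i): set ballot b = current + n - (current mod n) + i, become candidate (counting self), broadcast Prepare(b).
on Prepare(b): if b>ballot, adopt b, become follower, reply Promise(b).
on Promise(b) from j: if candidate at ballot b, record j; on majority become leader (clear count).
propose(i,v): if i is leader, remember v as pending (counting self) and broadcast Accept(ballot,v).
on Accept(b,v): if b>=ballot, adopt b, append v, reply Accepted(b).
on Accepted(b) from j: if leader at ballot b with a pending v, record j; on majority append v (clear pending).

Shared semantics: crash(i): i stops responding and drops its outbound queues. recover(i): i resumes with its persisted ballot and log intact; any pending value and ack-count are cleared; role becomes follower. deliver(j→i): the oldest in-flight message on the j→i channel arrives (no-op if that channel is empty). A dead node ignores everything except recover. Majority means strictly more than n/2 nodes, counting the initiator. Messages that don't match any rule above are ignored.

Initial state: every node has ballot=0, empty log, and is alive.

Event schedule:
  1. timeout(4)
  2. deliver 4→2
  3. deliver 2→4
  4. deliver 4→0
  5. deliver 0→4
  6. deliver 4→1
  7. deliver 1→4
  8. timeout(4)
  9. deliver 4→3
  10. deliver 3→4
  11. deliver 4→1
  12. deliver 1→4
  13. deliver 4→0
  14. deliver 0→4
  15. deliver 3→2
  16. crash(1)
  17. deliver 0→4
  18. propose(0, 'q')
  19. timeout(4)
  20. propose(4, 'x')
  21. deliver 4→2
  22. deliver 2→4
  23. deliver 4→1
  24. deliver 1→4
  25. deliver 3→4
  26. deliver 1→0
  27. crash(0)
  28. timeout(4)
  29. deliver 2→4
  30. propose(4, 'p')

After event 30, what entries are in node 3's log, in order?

empty

e1 timeout(4): 4[cand,b=9,-]
e2 deliver 4→2: 2[foll,b=9,-]
e3 deliver 2→4: ·
e4 deliver 4→0: 0[foll,b=9,-]
e5 deliver 0→4: 4[lead,b=9,-]
e6 deliver 4→1: 1[foll,b=9,-]
e7 deliver 1→4: ·
e8 timeout(4): 4[cand,b=14,-]
e9 deliver 4→3: 3[foll,b=9,-]
e10 deliver 3→4: ·
e11 deliver 4→1: 1[foll,b=14,-]
e12 deliver 1→4: ·
e13 deliver 4→0: 0[foll,b=14,-]
e14 deliver 0→4: 4[lead,b=14,-]
e15 deliver 3→2: ·
e16 crash(1): 1[✗foll,b=14,-]
e17 deliver 0→4: ·
e18 propose(0,'q'): ·
e19 timeout(4): 4[cand,b=19,-]
e20 propose(4,'x'): ·
e21 deliver 4→2: 2[foll,b=14,-]
e22 deliver 2→4: ·
e23 deliver 4→1: ·
e24 deliver 1→4: ·
e25 deliver 3→4: ·
e26 deliver 1→0: ·
e27 crash(0): 0[✗foll,b=14,-]
e28 timeout(4): 4[cand,b=24,-]
e29 deliver 2→4: ·
e30 propose(4,'p'): ·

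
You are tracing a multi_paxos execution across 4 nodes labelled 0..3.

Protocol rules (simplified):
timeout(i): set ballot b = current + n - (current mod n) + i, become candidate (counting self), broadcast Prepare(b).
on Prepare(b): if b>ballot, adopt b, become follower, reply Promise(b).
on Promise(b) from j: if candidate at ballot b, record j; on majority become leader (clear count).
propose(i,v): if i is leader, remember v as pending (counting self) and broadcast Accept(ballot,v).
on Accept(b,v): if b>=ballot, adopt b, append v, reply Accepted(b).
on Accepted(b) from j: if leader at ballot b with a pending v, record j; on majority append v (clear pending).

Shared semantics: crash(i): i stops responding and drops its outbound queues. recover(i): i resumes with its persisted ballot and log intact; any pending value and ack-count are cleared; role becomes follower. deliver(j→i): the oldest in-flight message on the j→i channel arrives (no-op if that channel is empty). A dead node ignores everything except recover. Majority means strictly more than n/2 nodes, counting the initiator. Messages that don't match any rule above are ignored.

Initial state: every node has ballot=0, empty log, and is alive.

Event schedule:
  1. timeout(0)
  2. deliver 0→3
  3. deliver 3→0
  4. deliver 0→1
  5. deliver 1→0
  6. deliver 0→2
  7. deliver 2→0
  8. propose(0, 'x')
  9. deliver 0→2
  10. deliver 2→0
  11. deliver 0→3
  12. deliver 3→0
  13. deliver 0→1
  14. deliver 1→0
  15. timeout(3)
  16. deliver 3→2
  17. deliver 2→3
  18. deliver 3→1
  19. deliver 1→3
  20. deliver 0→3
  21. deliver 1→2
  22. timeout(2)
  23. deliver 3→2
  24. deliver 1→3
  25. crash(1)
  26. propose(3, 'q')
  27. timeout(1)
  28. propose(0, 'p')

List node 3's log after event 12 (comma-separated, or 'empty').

step 1 timeout(0): 0={cand,b=4,log=-}
step 2 deliver 0→3: 3={foll,b=4,log=-}
step 3 deliver 3→0: —
step 4 deliver 0→1: 1={foll,b=4,log=-}
step 5 deliver 1→0: 0={lead,b=4,log=-}
step 6 deliver 0→2: 2={foll,b=4,log=-}
step 7 deliver 2→0: —
step 8 propose(0,'x'): —
step 9 deliver 0→2: 2={foll,b=4,log=x}
step 10 deliver 2→0: —
step 11 deliver 0→3: 3={foll,b=4,log=x}
step 12 deliver 3→0: 0={lead,b=4,log=x}

x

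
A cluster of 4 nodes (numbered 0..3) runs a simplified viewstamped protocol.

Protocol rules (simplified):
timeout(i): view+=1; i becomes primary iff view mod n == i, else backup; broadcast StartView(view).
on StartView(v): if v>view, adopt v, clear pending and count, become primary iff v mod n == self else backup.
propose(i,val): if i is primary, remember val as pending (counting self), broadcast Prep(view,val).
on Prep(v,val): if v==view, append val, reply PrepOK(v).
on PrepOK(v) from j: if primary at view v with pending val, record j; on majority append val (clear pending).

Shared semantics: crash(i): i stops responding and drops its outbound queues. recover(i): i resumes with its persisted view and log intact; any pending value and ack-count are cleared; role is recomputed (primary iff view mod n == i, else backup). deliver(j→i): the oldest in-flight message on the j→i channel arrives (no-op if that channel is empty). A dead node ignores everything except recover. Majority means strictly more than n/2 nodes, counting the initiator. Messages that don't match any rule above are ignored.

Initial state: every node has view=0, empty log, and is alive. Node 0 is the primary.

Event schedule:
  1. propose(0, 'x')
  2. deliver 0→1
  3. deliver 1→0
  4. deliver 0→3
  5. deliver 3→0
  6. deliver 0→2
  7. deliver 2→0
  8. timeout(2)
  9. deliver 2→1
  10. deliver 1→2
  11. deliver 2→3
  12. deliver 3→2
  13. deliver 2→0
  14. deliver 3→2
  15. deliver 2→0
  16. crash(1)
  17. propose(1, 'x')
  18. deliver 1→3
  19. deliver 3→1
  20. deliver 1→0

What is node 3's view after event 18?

1

[1] propose(0,'x') → ∅
[2] deliver 0→1 → N1(back v0 [x])
[3] deliver 1→0 → ∅
[4] deliver 0→3 → N3(back v0 [x])
[5] deliver 3→0 → N0(prim v0 [x])
[6] deliver 0→2 → N2(back v0 [x])
[7] deliver 2→0 → ∅
[8] timeout(2) → N2(back v1 [x])
[9] deliver 2→1 → N1(prim v1 [x])
[10] deliver 1→2 → ∅
[11] deliver 2→3 → N3(back v1 [x])
[12] deliver 3→2 → ∅
[13] deliver 2→0 → N0(back v1 [x])
[14] deliver 3→2 → ∅
[15] deliver 2→0 → ∅
[16] crash(1) → N1(✗prim v1 [x])
[17] propose(1,'x') → ∅
[18] deliver 1→3 → ∅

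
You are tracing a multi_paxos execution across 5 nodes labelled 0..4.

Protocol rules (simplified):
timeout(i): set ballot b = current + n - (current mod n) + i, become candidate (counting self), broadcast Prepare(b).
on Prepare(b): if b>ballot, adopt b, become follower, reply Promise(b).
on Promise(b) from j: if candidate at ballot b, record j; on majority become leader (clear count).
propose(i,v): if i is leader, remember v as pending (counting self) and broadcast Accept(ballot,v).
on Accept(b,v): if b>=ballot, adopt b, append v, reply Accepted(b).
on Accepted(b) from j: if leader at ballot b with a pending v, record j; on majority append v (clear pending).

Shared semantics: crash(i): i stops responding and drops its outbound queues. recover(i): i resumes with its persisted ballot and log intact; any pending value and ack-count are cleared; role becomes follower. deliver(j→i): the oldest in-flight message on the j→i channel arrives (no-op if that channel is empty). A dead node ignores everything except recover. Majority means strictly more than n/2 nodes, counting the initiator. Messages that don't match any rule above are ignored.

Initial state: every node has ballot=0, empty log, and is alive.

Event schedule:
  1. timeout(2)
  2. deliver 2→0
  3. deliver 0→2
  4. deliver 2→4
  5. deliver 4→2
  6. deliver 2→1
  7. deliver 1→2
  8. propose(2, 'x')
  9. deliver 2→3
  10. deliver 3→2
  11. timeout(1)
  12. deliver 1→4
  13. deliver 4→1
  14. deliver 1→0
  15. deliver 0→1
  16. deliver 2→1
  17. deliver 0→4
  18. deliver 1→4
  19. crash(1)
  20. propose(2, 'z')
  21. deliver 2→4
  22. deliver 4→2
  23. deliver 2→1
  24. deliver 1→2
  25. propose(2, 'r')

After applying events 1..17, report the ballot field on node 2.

7

1. timeout(2):  <2:cand b7 ->
2. deliver 2→0:  <0:foll b7 ->
3. deliver 0→2:  nop
4. deliver 2→4:  <4:foll b7 ->
5. deliver 4→2:  <2:lead b7 ->
6. deliver 2→1:  <1:foll b7 ->
7. deliver 1→2:  nop
8. propose(2,'x'):  nop
9. deliver 2→3:  <3:foll b7 ->
10. deliver 3→2:  nop
11. timeout(1):  <1:cand b11 ->
12. deliver 1→4:  <4:foll b11 ->
13. deliver 4→1:  nop
14. deliver 1→0:  <0:foll b11 ->
15. deliver 0→1:  <1:lead b11 ->
16. deliver 2→1:  nop
17. deliver 0→4:  nop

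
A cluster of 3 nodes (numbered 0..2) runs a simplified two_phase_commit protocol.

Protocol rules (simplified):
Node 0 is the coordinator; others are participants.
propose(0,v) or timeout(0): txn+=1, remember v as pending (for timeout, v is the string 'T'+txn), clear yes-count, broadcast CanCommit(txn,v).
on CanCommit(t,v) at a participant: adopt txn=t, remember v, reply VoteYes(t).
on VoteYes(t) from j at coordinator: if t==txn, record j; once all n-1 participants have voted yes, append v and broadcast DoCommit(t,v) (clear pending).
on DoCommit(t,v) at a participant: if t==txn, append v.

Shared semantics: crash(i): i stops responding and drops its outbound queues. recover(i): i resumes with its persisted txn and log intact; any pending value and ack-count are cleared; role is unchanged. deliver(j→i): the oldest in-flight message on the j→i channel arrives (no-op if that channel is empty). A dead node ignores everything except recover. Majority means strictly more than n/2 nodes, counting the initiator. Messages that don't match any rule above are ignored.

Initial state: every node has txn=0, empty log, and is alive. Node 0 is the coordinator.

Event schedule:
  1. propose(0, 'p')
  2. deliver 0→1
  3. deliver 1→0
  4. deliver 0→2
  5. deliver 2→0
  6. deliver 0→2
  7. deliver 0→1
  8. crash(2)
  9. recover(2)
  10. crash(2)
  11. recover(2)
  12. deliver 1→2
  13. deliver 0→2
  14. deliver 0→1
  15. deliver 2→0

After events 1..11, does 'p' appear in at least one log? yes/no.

yes

e1 propose(0,'p'): 0[coor,t=1,-]
e2 deliver 0→1: 1[part,t=1,-]
e3 deliver 1→0: ·
e4 deliver 0→2: 2[part,t=1,-]
e5 deliver 2→0: 0[coor,t=1,p]
e6 deliver 0→2: 2[part,t=1,p]
e7 deliver 0→1: 1[part,t=1,p]
e8 crash(2): 2[✗part,t=1,p]
e9 recover(2): 2[part,t=1,p]
e10 crash(2): 2[✗part,t=1,p]
e11 recover(2): 2[part,t=1,p]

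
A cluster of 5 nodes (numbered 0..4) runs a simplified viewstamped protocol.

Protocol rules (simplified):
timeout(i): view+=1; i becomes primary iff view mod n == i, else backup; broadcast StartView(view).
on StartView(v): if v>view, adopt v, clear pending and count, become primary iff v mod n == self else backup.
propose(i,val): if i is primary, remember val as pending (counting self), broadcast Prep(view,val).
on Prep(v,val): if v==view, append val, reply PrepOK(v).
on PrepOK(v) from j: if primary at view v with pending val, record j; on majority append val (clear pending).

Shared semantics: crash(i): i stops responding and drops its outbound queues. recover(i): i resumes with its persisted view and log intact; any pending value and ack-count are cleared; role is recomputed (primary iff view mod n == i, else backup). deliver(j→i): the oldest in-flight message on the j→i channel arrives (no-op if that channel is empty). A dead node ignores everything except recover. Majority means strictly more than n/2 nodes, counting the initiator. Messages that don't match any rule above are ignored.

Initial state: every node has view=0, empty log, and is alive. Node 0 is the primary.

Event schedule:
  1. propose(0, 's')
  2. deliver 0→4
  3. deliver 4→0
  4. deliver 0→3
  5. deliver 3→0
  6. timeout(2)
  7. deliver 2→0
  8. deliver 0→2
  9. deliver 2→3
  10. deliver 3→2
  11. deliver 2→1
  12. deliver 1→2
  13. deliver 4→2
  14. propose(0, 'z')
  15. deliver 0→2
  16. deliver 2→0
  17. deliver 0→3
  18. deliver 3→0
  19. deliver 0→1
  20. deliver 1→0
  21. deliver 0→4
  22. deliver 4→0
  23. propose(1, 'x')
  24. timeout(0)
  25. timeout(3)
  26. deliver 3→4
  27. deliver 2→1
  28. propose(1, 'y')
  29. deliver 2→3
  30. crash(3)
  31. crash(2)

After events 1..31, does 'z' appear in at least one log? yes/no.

after 1 — propose(0,'s'): ·
after 2 — deliver 0→4: n4:back/v0/[s]
after 3 — deliver 4→0: ·
after 4 — deliver 0→3: n3:back/v0/[s]
after 5 — deliver 3→0: n0:prim/v0/[s]
after 6 — timeout(2): n2:back/v1/[-]
after 7 — deliver 2→0: n0:back/v1/[s]
after 8 — deliver 0→2: ·
after 9 — deliver 2→3: n3:back/v1/[s]
after 10 — deliver 3→2: ·
after 11 — deliver 2→1: n1:prim/v1/[-]
after 12 — deliver 1→2: ·
after 13 — deliver 4→2: ·
after 14 — propose(0,'z'): ·
after 15 — deliver 0→2: ·
after 16 — deliver 2→0: ·
after 17 — deliver 0→3: ·
after 18 — deliver 3→0: ·
after 19 — deliver 0→1: ·
after 20 — deliver 1→0: ·
after 21 — deliver 0→4: ·
after 22 — deliver 4→0: ·
after 23 — propose(1,'x'): ·
after 24 — timeout(0): n0:back/v2/[s]
after 25 — timeout(3): n3:back/v2/[s]
after 26 — deliver 3→4: n4:back/v2/[s]
after 27 — deliver 2→1: ·
after 28 — propose(1,'y'): ·
after 29 — deliver 2→3: ·
after 30 — crash(3): n3:✗back/v2/[s]
after 31 — crash(2): n2:✗back/v1/[-]

no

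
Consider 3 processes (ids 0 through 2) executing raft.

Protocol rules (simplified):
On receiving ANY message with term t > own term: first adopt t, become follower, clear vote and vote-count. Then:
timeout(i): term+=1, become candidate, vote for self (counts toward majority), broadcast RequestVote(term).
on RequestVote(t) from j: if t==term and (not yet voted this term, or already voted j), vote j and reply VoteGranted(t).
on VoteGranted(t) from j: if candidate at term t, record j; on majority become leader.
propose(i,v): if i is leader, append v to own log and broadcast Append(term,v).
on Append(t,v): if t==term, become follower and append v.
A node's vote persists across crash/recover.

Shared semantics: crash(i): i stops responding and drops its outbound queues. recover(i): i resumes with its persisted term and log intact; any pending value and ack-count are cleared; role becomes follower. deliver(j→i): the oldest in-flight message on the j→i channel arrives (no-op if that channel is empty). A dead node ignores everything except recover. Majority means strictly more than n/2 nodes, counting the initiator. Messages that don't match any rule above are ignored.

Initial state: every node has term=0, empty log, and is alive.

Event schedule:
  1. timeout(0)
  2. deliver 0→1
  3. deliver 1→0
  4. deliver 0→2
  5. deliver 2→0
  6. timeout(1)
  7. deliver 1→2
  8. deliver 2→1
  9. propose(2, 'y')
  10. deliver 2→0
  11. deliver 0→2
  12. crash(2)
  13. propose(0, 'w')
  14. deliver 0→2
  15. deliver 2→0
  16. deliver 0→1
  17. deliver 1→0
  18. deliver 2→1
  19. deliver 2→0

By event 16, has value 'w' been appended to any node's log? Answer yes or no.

yes

e1 timeout(0): 0[cand,t=1,-]
e2 deliver 0→1: 1[foll,t=1,-]
e3 deliver 1→0: 0[lead,t=1,-]
e4 deliver 0→2: 2[foll,t=1,-]
e5 deliver 2→0: ·
e6 timeout(1): 1[cand,t=2,-]
e7 deliver 1→2: 2[foll,t=2,-]
e8 deliver 2→1: 1[lead,t=2,-]
e9 propose(2,'y'): ·
e10 deliver 2→0: ·
e11 deliver 0→2: ·
e12 crash(2): 2[✗foll,t=2,-]
e13 propose(0,'w'): 0[lead,t=1,w]
e14 deliver 0→2: ·
e15 deliver 2→0: ·
e16 deliver 0→1: ·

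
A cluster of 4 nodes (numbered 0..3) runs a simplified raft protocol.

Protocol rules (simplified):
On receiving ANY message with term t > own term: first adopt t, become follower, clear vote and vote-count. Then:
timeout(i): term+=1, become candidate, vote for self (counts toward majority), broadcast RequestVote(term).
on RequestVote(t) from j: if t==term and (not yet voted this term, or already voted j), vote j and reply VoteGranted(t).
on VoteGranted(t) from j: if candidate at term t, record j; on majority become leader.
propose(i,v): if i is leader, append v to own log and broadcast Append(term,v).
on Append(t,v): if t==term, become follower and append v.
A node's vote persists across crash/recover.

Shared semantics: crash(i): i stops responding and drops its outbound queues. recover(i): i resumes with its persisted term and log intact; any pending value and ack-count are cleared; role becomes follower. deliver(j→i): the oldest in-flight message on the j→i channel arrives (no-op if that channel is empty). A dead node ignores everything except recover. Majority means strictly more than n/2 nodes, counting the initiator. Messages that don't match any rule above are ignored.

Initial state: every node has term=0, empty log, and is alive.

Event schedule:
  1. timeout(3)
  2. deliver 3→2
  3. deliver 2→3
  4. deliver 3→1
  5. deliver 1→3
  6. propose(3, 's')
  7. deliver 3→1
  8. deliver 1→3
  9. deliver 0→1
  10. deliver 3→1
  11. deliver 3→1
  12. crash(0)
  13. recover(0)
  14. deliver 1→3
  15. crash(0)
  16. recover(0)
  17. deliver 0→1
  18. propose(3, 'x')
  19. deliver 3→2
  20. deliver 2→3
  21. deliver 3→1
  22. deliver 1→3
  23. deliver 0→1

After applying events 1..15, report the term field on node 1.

1

step 1 timeout(3): 3={cand,t=1,log=-}
step 2 deliver 3→2: 2={foll,t=1,log=-}
step 3 deliver 2→3: —
step 4 deliver 3→1: 1={foll,t=1,log=-}
step 5 deliver 1→3: 3={lead,t=1,log=-}
step 6 propose(3,'s'): 3={lead,t=1,log=s}
step 7 deliver 3→1: 1={foll,t=1,log=s}
step 8 deliver 1→3: —
step 9 deliver 0→1: —
step 10 deliver 3→1: —
step 11 deliver 3→1: —
step 12 crash(0): 0={✗foll,t=0,log=-}
step 13 recover(0): 0={foll,t=0,log=-}
step 14 deliver 1→3: —
step 15 crash(0): 0={✗foll,t=0,log=-}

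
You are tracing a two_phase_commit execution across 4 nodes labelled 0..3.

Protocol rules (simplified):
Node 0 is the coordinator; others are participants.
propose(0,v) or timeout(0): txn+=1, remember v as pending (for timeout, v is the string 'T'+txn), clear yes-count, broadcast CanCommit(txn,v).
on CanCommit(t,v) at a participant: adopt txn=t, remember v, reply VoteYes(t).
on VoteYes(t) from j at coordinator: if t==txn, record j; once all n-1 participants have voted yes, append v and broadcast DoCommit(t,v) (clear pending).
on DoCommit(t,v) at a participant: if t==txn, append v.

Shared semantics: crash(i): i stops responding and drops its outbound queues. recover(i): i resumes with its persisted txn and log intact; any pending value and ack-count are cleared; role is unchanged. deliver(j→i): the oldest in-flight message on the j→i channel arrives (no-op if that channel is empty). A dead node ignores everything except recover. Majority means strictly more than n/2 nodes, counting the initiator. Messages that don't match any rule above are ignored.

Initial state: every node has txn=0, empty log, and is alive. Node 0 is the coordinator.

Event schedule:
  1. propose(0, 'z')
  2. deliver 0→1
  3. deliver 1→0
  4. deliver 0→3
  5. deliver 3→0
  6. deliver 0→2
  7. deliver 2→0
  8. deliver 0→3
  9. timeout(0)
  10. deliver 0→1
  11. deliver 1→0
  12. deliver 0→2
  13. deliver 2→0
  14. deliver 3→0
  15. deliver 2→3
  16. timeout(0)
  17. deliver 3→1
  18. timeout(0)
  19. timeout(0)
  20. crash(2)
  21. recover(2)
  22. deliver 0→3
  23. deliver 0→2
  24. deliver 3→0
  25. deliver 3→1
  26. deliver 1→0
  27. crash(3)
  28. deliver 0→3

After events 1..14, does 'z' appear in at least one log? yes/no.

after 1 — propose(0,'z'): n0:coor/t1/[-]
after 2 — deliver 0→1: n1:part/t1/[-]
after 3 — deliver 1→0: ·
after 4 — deliver 0→3: n3:part/t1/[-]
after 5 — deliver 3→0: ·
after 6 — deliver 0→2: n2:part/t1/[-]
after 7 — deliver 2→0: n0:coor/t1/[z]
after 8 — deliver 0→3: n3:part/t1/[z]
after 9 — timeout(0): n0:coor/t2/[z]
after 10 — deliver 0→1: n1:part/t1/[z]
after 11 — deliver 1→0: ·
after 12 — deliver 0→2: n2:part/t1/[z]
after 13 — deliver 2→0: ·
after 14 — deliver 3→0: ·

yes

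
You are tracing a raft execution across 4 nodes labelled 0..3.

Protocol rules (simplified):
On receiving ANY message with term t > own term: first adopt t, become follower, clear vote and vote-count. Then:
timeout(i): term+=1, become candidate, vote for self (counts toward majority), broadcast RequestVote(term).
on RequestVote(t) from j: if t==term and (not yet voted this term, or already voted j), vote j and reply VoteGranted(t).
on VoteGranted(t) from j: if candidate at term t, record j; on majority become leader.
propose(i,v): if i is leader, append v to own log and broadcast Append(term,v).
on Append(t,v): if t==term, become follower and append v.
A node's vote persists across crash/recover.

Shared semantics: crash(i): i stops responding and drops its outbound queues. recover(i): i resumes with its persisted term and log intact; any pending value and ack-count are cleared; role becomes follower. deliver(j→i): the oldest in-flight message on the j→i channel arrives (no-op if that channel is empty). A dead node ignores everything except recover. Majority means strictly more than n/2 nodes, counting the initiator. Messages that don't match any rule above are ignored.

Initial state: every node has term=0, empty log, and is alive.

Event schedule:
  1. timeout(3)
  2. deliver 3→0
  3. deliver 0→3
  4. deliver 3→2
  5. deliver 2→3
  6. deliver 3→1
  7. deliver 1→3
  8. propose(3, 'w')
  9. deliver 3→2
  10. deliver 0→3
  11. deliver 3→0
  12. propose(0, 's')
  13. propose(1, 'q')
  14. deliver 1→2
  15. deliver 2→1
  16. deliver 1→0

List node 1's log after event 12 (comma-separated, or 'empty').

empty

step 1 timeout(3): 3={cand,t=1,log=-}
step 2 deliver 3→0: 0={foll,t=1,log=-}
step 3 deliver 0→3: —
step 4 deliver 3→2: 2={foll,t=1,log=-}
step 5 deliver 2→3: 3={lead,t=1,log=-}
step 6 deliver 3→1: 1={foll,t=1,log=-}
step 7 deliver 1→3: —
step 8 propose(3,'w'): 3={lead,t=1,log=w}
step 9 deliver 3→2: 2={foll,t=1,log=w}
step 10 deliver 0→3: —
step 11 deliver 3→0: 0={foll,t=1,log=w}
step 12 propose(0,'s'): —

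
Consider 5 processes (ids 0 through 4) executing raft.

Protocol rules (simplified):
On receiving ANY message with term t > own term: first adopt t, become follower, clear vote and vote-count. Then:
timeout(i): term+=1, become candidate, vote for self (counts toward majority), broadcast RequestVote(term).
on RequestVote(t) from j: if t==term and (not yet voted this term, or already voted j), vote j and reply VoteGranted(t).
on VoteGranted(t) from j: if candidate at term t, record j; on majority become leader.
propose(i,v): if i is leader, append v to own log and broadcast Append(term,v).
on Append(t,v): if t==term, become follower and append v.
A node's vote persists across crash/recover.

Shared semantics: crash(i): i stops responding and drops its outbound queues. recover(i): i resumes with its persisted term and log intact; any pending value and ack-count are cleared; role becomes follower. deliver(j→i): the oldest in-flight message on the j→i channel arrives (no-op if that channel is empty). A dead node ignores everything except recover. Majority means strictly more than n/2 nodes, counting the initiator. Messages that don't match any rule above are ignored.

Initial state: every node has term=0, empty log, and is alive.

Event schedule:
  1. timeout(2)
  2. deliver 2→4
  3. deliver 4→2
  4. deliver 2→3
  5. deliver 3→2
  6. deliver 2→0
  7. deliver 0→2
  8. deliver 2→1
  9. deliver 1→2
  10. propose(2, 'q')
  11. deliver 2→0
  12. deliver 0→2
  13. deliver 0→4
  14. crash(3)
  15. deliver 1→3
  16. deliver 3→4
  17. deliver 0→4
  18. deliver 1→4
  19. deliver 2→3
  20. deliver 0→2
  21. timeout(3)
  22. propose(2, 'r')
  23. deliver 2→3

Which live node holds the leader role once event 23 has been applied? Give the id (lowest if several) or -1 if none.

2

step 1 timeout(2): 2={cand,t=1,log=-}
step 2 deliver 2→4: 4={foll,t=1,log=-}
step 3 deliver 4→2: —
step 4 deliver 2→3: 3={foll,t=1,log=-}
step 5 deliver 3→2: 2={lead,t=1,log=-}
step 6 deliver 2→0: 0={foll,t=1,log=-}
step 7 deliver 0→2: —
step 8 deliver 2→1: 1={foll,t=1,log=-}
step 9 deliver 1→2: —
step 10 propose(2,'q'): 2={lead,t=1,log=q}
step 11 deliver 2→0: 0={foll,t=1,log=q}
step 12 deliver 0→2: —
step 13 deliver 0→4: —
step 14 crash(3): 3={✗foll,t=1,log=-}
step 15 deliver 1→3: —
step 16 deliver 3→4: —
step 17 deliver 0→4: —
step 18 deliver 1→4: —
step 19 deliver 2→3: —
step 20 deliver 0→2: —
step 21 timeout(3): —
step 22 propose(2,'r'): 2={lead,t=1,log=q,r}
step 23 deliver 2→3: —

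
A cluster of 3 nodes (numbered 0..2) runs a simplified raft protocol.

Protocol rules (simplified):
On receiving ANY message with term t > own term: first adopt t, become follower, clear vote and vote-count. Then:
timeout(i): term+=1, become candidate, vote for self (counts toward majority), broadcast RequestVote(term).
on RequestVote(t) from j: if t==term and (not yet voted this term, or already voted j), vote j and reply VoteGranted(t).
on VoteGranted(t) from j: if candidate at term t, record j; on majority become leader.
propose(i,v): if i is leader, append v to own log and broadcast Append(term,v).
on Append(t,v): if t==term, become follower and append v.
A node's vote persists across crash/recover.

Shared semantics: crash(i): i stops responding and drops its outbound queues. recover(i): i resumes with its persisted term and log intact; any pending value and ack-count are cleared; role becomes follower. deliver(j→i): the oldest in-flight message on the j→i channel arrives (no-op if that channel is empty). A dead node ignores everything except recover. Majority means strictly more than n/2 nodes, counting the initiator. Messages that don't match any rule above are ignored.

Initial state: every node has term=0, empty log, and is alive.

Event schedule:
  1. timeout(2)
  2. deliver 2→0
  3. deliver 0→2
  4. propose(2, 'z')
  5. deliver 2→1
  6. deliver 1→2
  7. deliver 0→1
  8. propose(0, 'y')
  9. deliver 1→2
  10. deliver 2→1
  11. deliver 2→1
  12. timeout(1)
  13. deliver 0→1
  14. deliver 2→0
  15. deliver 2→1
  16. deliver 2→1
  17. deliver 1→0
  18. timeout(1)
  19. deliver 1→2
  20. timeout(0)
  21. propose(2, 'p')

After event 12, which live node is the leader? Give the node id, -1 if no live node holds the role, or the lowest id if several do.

1. timeout(2):  <2:cand t1 ->
2. deliver 2→0:  <0:foll t1 ->
3. deliver 0→2:  <2:lead t1 ->
4. propose(2,'z'):  <2:lead t1 z>
5. deliver 2→1:  <1:foll t1 ->
6. deliver 1→2:  nop
7. deliver 0→1:  nop
8. propose(0,'y'):  nop
9. deliver 1→2:  nop
10. deliver 2→1:  <1:foll t1 z>
11. deliver 2→1:  nop
12. timeout(1):  <1:cand t2 z>

2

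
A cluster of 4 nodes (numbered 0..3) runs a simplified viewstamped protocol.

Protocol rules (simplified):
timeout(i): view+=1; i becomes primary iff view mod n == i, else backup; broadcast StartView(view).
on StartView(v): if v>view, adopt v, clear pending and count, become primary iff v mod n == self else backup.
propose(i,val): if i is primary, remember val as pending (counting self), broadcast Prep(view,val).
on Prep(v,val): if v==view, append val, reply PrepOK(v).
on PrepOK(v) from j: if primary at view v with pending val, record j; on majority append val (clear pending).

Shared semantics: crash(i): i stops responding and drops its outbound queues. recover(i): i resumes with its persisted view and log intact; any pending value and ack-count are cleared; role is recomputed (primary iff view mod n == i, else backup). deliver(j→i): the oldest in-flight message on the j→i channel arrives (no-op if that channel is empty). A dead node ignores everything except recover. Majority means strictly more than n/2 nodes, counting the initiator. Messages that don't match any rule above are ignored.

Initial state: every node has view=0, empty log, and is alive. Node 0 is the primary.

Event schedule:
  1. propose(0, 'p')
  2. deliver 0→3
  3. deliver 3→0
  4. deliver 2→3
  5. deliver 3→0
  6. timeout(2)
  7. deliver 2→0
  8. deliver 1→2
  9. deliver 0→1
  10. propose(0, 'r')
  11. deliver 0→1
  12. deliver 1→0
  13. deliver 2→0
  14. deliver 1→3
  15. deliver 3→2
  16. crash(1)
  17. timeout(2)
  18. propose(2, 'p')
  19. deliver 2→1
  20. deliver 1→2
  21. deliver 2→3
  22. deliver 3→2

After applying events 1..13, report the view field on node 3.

[1] propose(0,'p') → ∅
[2] deliver 0→3 → N3(back v0 [p])
[3] deliver 3→0 → ∅
[4] deliver 2→3 → ∅
[5] deliver 3→0 → ∅
[6] timeout(2) → N2(back v1 [-])
[7] deliver 2→0 → N0(back v1 [-])
[8] deliver 1→2 → ∅
[9] deliver 0→1 → N1(back v0 [p])
[10] propose(0,'r') → ∅
[11] deliver 0→1 → ∅
[12] deliver 1→0 → ∅
[13] deliver 2→0 → ∅

0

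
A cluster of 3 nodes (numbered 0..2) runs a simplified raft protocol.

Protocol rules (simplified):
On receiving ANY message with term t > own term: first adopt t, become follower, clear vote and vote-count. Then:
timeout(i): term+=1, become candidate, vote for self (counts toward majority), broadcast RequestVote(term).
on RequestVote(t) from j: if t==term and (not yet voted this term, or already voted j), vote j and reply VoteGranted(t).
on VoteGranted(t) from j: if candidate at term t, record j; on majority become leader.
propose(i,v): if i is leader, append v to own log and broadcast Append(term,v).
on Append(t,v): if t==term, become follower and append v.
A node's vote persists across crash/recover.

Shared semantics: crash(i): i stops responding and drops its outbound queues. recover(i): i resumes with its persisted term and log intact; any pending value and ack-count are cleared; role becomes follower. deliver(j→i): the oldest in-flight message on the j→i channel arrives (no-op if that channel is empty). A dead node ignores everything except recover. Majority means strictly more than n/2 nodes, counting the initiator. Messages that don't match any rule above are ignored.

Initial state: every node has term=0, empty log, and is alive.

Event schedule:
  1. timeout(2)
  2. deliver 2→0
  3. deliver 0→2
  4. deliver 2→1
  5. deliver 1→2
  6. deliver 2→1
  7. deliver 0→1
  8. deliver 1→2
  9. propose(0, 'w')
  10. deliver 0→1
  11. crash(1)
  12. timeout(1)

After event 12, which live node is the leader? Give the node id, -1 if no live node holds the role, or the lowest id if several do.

step 1 timeout(2): 2={cand,t=1,log=-}
step 2 deliver 2→0: 0={foll,t=1,log=-}
step 3 deliver 0→2: 2={lead,t=1,log=-}
step 4 deliver 2→1: 1={foll,t=1,log=-}
step 5 deliver 1→2: —
step 6 deliver 2→1: —
step 7 deliver 0→1: —
step 8 deliver 1→2: —
step 9 propose(0,'w'): —
step 10 deliver 0→1: —
step 11 crash(1): 1={✗foll,t=1,log=-}
step 12 timeout(1): —

2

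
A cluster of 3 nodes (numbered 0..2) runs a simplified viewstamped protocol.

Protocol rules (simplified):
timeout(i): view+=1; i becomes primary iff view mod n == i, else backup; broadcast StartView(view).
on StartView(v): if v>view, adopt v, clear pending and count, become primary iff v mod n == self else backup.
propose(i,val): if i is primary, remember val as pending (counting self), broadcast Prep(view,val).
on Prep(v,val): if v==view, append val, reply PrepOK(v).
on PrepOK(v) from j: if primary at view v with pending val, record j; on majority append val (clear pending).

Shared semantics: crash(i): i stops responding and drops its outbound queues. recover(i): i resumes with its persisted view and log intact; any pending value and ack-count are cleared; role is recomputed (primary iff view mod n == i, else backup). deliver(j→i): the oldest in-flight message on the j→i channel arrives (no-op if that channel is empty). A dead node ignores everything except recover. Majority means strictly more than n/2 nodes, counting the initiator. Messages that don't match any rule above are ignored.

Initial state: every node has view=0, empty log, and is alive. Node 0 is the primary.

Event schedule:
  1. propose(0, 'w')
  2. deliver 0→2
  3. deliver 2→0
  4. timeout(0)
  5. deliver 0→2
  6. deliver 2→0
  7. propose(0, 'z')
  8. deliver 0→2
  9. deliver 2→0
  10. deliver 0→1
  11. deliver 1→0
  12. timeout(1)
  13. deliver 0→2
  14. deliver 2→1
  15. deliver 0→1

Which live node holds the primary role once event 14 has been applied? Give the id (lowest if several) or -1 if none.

1

e1 propose(0,'w'): ·
e2 deliver 0→2: 2[back,v=0,w]
e3 deliver 2→0: 0[prim,v=0,w]
e4 timeout(0): 0[back,v=1,w]
e5 deliver 0→2: 2[back,v=1,w]
e6 deliver 2→0: ·
e7 propose(0,'z'): ·
e8 deliver 0→2: ·
e9 deliver 2→0: ·
e10 deliver 0→1: 1[back,v=0,w]
e11 deliver 1→0: ·
e12 timeout(1): 1[prim,v=1,w]
e13 deliver 0→2: ·
e14 deliver 2→1: ·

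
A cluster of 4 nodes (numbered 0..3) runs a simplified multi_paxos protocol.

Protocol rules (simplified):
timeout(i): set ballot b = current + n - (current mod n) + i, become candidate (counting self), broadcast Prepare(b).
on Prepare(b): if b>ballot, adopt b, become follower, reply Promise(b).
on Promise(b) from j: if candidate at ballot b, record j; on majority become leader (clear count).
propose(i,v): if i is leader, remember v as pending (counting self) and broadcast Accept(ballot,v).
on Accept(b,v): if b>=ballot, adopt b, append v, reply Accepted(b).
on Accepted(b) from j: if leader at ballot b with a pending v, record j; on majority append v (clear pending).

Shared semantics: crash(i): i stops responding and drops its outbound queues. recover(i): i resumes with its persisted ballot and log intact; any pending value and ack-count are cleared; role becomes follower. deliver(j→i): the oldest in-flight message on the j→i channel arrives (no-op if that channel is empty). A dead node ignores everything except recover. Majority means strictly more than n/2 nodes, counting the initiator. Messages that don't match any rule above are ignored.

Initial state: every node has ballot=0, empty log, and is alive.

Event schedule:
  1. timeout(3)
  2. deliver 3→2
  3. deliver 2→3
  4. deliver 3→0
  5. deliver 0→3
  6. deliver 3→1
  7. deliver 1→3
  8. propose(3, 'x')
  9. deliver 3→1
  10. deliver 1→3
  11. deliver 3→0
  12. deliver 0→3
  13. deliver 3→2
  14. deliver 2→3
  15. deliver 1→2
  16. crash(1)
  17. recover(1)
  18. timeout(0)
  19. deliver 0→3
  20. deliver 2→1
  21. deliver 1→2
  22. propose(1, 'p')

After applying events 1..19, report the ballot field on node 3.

8

[1] timeout(3) → N3(cand b7 [-])
[2] deliver 3→2 → N2(foll b7 [-])
[3] deliver 2→3 → ∅
[4] deliver 3→0 → N0(foll b7 [-])
[5] deliver 0→3 → N3(lead b7 [-])
[6] deliver 3→1 → N1(foll b7 [-])
[7] deliver 1→3 → ∅
[8] propose(3,'x') → ∅
[9] deliver 3→1 → N1(foll b7 [x])
[10] deliver 1→3 → ∅
[11] deliver 3→0 → N0(foll b7 [x])
[12] deliver 0→3 → N3(lead b7 [x])
[13] deliver 3→2 → N2(foll b7 [x])
[14] deliver 2→3 → ∅
[15] deliver 1→2 → ∅
[16] crash(1) → N1(✗foll b7 [x])
[17] recover(1) → N1(foll b7 [x])
[18] timeout(0) → N0(cand b8 [x])
[19] deliver 0→3 → N3(foll b8 [x])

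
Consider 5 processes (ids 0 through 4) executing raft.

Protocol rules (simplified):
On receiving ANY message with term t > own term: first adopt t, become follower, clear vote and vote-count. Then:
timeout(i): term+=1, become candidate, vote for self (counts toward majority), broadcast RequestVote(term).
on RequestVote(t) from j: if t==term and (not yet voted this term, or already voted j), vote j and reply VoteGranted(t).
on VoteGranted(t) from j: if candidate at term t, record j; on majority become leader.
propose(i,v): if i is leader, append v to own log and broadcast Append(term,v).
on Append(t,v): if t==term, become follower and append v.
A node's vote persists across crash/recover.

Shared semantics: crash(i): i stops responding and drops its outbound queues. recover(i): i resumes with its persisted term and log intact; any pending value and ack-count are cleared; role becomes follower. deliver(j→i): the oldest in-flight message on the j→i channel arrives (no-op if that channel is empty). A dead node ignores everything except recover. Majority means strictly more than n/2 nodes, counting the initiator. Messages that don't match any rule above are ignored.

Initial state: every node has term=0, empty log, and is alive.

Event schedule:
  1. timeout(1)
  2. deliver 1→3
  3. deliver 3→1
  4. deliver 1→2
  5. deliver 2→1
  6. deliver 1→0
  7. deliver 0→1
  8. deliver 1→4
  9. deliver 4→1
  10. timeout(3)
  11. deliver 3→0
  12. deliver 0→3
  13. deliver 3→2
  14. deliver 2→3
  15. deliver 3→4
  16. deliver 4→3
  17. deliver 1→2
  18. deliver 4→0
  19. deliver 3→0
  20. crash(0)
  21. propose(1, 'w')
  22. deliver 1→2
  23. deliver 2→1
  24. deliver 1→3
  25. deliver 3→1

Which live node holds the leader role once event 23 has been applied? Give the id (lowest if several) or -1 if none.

step 1 timeout(1): 1={cand,t=1,log=-}
step 2 deliver 1→3: 3={foll,t=1,log=-}
step 3 deliver 3→1: —
step 4 deliver 1→2: 2={foll,t=1,log=-}
step 5 deliver 2→1: 1={lead,t=1,log=-}
step 6 deliver 1→0: 0={foll,t=1,log=-}
step 7 deliver 0→1: —
step 8 deliver 1→4: 4={foll,t=1,log=-}
step 9 deliver 4→1: —
step 10 timeout(3): 3={cand,t=2,log=-}
step 11 deliver 3→0: 0={foll,t=2,log=-}
step 12 deliver 0→3: —
step 13 deliver 3→2: 2={foll,t=2,log=-}
step 14 deliver 2→3: 3={lead,t=2,log=-}
step 15 deliver 3→4: 4={foll,t=2,log=-}
step 16 deliver 4→3: —
step 17 deliver 1→2: —
step 18 deliver 4→0: —
step 19 deliver 3→0: —
step 20 crash(0): 0={✗foll,t=2,log=-}
step 21 propose(1,'w'): 1={lead,t=1,log=w}
step 22 deliver 1→2: —
step 23 deliver 2→1: —

1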